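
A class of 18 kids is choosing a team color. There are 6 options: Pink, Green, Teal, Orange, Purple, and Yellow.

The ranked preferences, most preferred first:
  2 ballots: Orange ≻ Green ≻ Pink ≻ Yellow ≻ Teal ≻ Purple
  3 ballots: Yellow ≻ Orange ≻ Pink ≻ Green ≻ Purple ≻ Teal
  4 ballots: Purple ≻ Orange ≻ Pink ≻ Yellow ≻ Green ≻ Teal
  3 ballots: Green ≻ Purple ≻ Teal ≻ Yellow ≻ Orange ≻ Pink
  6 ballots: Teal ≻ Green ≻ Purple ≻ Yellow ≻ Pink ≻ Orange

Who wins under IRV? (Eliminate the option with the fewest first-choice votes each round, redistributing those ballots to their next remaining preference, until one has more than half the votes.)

Green

Round 1: Pink 0, Green 3, Teal 6, Orange 2, Purple 4, Yellow 3. Pink eliminated.
Round 2: Green 3, Teal 6, Orange 2, Purple 4, Yellow 3. Orange eliminated.
Round 3: Green 5, Teal 6, Purple 4, Yellow 3. Yellow eliminated.
Round 4: Green 8, Teal 6, Purple 4. Purple eliminated.
Round 5: Green 12, Teal 6. Green has a majority (≥10).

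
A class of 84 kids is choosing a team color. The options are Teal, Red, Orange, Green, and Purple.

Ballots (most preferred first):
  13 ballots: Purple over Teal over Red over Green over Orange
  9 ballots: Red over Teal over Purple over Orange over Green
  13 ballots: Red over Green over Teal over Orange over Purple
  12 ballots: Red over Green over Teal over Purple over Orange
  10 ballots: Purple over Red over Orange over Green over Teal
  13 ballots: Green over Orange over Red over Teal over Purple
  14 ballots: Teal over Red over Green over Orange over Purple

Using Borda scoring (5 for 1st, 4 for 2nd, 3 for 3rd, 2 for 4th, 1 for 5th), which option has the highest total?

Teal: 13×4 + 9×4 + 13×3 + 12×3 + 10×1 + 13×2 + 14×5 = 269
Red: 13×3 + 9×5 + 13×5 + 12×5 + 10×4 + 13×3 + 14×4 = 344
Orange: 13×1 + 9×2 + 13×2 + 12×1 + 10×3 + 13×4 + 14×2 = 179
Green: 13×2 + 9×1 + 13×4 + 12×4 + 10×2 + 13×5 + 14×3 = 262
Purple: 13×5 + 9×3 + 13×1 + 12×2 + 10×5 + 13×1 + 14×1 = 206

Red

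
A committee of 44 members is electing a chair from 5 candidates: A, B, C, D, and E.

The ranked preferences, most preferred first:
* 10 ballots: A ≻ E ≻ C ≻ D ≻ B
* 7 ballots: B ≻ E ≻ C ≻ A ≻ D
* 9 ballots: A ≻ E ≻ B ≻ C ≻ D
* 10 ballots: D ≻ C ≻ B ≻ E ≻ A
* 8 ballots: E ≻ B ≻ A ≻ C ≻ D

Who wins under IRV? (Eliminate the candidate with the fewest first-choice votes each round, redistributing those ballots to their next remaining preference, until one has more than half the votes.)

E

Round 1: A 19, B 7, C 0, D 10, E 8. C eliminated.
Round 2: A 19, B 7, D 10, E 8. B eliminated.
Round 3: A 19, D 10, E 15. D eliminated.
Round 4: A 19, E 25. E has a majority (≥23).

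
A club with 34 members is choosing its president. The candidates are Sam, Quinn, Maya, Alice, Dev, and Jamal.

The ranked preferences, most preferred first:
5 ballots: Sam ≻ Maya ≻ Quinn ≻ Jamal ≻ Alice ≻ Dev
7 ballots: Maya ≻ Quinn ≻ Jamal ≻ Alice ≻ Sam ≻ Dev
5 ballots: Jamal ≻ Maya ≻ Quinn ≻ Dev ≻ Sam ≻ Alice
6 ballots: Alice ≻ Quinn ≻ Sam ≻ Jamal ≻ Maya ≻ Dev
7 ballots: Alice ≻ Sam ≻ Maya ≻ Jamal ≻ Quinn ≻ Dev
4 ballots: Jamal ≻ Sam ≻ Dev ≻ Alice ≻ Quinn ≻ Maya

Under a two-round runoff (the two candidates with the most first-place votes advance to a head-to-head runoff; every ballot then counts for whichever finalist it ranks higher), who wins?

Jamal

Round 1 first-place votes: Sam 5, Quinn 0, Maya 7, Alice 13, Dev 0, Jamal 9. Alice and Jamal advance.
Runoff: Alice is ranked above Jamal on 13 ballots, Jamal above Alice on 21.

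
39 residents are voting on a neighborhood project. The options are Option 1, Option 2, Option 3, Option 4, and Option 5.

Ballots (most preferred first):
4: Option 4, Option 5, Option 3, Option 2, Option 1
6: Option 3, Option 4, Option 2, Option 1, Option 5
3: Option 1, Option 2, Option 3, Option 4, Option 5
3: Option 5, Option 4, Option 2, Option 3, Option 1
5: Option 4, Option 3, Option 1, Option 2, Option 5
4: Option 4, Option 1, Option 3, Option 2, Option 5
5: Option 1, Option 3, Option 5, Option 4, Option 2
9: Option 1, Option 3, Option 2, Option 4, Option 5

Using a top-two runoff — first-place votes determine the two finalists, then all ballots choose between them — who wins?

Option 4

Round 1 first-place votes: Option 1 17, Option 2 0, Option 3 6, Option 4 13, Option 5 3. Option 1 and Option 4 advance.
Runoff: Option 1 is ranked above Option 4 on 17 ballots, Option 4 above Option 1 on 22.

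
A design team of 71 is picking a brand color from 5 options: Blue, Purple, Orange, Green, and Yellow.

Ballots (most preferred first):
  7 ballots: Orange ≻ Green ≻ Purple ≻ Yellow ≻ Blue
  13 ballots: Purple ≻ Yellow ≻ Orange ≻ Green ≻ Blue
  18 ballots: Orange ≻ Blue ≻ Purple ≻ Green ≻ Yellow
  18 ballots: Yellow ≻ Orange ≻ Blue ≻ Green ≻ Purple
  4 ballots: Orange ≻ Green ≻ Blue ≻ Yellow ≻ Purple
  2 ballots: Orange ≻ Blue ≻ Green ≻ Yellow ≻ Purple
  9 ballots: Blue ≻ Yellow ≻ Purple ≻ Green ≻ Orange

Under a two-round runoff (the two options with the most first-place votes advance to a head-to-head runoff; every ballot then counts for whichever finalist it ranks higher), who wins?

Yellow

Round 1 first-place votes: Blue 9, Purple 13, Orange 31, Green 0, Yellow 18. Orange and Yellow advance.
Runoff: Orange is ranked above Yellow on 31 ballots, Yellow above Orange on 40.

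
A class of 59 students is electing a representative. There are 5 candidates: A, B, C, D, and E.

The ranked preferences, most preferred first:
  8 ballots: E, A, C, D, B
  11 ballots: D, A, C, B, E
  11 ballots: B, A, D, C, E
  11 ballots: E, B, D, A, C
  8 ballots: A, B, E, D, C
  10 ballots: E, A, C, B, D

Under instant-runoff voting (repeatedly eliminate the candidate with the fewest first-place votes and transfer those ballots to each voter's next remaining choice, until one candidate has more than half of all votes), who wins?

B

Round 1: A 8, B 11, C 0, D 11, E 29. C eliminated.
Round 2: A 8, B 11, D 11, E 29. A eliminated.
Round 3: B 19, D 11, E 29. D eliminated.
Round 4: B 30, E 29. B has a majority (≥30).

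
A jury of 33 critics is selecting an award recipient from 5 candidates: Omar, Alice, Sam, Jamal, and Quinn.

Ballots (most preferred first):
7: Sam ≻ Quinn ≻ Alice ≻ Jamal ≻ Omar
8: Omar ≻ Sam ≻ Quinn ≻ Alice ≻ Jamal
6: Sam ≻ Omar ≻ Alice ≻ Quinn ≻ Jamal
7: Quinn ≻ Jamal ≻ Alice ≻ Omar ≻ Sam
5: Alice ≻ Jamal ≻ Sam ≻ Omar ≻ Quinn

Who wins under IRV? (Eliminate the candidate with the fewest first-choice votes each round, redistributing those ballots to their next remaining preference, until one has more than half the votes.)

Sam

Round 1: Omar 8, Alice 5, Sam 13, Jamal 0, Quinn 7. Jamal eliminated.
Round 2: Omar 8, Alice 5, Sam 13, Quinn 7. Alice eliminated.
Round 3: Omar 8, Sam 18, Quinn 7. Sam has a majority (≥17).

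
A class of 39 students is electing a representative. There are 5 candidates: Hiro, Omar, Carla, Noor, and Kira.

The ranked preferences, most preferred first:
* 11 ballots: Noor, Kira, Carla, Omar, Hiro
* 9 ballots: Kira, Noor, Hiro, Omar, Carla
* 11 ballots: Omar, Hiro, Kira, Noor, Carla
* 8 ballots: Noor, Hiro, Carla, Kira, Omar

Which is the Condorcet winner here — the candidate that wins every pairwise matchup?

Kira

Kira vs Hiro: 20–19
Kira vs Omar: 28–11
Kira vs Carla: 31–8
Kira vs Noor: 20–19
Kira beats every other candidate.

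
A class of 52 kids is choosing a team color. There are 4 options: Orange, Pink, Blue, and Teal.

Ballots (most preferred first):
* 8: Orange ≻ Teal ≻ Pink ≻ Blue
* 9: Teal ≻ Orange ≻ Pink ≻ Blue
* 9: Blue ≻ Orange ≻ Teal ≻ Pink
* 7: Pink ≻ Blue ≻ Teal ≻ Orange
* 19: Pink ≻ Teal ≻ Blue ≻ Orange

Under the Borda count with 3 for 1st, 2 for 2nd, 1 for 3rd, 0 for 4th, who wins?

Teal

Orange: 8×3 + 9×2 + 9×2 + 7×0 + 19×0 = 60
Pink: 8×1 + 9×1 + 9×0 + 7×3 + 19×3 = 95
Blue: 8×0 + 9×0 + 9×3 + 7×2 + 19×1 = 60
Teal: 8×2 + 9×3 + 9×1 + 7×1 + 19×2 = 97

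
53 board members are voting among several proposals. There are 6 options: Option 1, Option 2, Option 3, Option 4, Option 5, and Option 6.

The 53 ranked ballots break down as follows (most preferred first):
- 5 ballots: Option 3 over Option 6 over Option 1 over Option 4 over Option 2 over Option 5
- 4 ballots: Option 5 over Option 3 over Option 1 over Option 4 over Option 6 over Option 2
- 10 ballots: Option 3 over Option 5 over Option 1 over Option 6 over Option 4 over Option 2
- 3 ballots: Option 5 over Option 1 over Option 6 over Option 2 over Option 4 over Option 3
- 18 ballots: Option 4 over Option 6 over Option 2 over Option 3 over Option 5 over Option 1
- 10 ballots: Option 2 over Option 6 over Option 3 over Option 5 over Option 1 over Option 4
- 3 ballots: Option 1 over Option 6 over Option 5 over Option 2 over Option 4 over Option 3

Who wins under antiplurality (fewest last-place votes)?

Option 6

Last-place votes: Option 1 18, Option 2 14, Option 3 6, Option 4 10, Option 5 5, Option 6 0.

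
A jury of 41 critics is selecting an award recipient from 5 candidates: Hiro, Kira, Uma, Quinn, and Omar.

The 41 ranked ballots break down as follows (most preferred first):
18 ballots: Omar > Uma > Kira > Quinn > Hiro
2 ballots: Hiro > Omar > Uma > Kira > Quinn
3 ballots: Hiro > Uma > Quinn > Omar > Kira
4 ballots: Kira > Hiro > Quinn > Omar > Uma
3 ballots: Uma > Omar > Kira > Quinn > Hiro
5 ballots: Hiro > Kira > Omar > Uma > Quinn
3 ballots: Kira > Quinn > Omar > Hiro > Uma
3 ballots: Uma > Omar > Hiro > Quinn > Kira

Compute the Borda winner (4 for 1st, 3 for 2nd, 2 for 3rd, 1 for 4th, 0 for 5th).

Hiro: 18×0 + 2×4 + 3×4 + 4×3 + 3×0 + 5×4 + 3×1 + 3×2 = 61
Kira: 18×2 + 2×1 + 3×0 + 4×4 + 3×2 + 5×3 + 3×4 + 3×0 = 87
Uma: 18×3 + 2×2 + 3×3 + 4×0 + 3×4 + 5×1 + 3×0 + 3×4 = 96
Quinn: 18×1 + 2×0 + 3×2 + 4×2 + 3×1 + 5×0 + 3×3 + 3×1 = 47
Omar: 18×4 + 2×3 + 3×1 + 4×1 + 3×3 + 5×2 + 3×2 + 3×3 = 119

Omar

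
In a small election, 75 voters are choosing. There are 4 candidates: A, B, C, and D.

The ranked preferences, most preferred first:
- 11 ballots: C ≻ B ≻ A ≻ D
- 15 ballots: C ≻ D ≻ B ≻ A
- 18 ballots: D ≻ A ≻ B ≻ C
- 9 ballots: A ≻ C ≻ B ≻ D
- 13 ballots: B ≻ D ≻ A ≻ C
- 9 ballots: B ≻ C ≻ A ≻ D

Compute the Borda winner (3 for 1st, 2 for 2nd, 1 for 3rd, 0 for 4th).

A: 11×1 + 15×0 + 18×2 + 9×3 + 13×1 + 9×1 = 96
B: 11×2 + 15×1 + 18×1 + 9×1 + 13×3 + 9×3 = 130
C: 11×3 + 15×3 + 18×0 + 9×2 + 13×0 + 9×2 = 114
D: 11×0 + 15×2 + 18×3 + 9×0 + 13×2 + 9×0 = 110

B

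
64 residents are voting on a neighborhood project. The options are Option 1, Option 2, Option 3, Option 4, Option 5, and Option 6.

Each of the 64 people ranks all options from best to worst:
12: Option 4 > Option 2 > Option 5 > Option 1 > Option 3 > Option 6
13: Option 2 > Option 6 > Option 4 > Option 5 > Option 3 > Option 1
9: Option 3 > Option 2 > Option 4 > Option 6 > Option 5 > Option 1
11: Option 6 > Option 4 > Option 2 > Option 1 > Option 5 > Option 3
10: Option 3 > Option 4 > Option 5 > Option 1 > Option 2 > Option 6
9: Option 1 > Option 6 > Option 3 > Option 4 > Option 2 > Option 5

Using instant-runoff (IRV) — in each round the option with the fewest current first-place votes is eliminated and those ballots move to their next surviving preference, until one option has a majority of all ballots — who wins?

Round 1: Option 1 9, Option 2 13, Option 3 19, Option 4 12, Option 5 0, Option 6 11. Option 5 eliminated.
Round 2: Option 1 9, Option 2 13, Option 3 19, Option 4 12, Option 6 11. Option 1 eliminated.
Round 3: Option 2 13, Option 3 19, Option 4 12, Option 6 20. Option 4 eliminated.
Round 4: Option 2 25, Option 3 19, Option 6 20. Option 3 eliminated.
Round 5: Option 2 44, Option 6 20. Option 2 has a majority (≥33).

Option 2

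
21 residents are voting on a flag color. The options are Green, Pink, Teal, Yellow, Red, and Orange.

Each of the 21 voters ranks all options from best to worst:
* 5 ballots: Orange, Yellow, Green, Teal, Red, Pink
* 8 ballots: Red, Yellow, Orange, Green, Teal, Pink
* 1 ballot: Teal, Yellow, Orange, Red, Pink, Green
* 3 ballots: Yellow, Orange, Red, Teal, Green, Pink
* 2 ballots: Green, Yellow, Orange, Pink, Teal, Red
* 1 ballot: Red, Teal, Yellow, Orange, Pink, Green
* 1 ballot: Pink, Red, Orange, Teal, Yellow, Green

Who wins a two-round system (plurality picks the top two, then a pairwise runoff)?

Orange

Round 1 first-place votes: Green 2, Pink 1, Teal 1, Yellow 3, Red 9, Orange 5. Red and Orange advance.
Runoff: Red is ranked above Orange on 10 ballots, Orange above Red on 11.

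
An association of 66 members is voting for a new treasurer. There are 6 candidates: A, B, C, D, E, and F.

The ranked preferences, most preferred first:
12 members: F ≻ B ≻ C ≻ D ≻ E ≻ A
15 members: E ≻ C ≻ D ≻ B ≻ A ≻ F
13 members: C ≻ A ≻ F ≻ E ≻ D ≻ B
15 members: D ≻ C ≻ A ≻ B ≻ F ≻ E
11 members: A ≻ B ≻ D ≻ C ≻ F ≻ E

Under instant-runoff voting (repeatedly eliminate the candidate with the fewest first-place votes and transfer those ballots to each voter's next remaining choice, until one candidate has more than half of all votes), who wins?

C

Round 1: A 11, B 0, C 13, D 15, E 15, F 12. B eliminated.
Round 2: A 11, C 13, D 15, E 15, F 12. A eliminated.
Round 3: C 13, D 26, E 15, F 12. F eliminated.
Round 4: C 25, D 26, E 15. E eliminated.
Round 5: C 40, D 26. C has a majority (≥34).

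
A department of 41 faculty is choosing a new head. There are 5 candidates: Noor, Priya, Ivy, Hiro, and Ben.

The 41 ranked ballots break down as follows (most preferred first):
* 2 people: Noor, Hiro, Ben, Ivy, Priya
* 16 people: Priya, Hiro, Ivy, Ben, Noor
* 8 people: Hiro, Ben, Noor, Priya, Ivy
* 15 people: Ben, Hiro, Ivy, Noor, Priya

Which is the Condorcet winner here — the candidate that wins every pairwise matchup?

Hiro vs Noor: 39–2
Hiro vs Priya: 25–16
Hiro vs Ivy: 41–0
Hiro vs Ben: 26–15
Hiro beats every other candidate.

Hiro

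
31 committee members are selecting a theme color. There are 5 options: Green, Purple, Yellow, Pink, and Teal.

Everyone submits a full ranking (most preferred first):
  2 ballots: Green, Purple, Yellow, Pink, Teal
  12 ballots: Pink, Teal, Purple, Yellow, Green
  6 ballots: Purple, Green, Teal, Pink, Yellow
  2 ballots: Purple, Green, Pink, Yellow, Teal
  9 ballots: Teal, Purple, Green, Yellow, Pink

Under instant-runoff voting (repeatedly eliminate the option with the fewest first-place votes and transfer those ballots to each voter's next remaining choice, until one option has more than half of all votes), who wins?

Round 1: Green 2, Purple 8, Yellow 0, Pink 12, Teal 9. Yellow eliminated.
Round 2: Green 2, Purple 8, Pink 12, Teal 9. Green eliminated.
Round 3: Purple 10, Pink 12, Teal 9. Teal eliminated.
Round 4: Purple 19, Pink 12. Purple has a majority (≥16).

Purple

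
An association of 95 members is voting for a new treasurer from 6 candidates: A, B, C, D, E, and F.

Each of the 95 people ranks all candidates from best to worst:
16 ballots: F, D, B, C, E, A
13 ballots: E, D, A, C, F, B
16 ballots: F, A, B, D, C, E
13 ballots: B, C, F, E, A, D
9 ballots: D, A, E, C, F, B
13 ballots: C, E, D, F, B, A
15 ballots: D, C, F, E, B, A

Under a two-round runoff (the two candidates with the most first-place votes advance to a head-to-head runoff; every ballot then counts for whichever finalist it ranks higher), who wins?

D

Round 1 first-place votes: A 0, B 13, C 13, D 24, E 13, F 32. F and D advance.
Runoff: F is ranked above D on 45 ballots, D above F on 50.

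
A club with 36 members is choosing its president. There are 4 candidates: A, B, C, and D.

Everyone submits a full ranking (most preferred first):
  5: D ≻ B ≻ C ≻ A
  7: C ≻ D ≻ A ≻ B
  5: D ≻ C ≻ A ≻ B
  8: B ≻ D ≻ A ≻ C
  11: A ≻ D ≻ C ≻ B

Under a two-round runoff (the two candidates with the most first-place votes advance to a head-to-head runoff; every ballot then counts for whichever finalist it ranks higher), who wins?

D

Round 1 first-place votes: A 11, B 8, C 7, D 10. A and D advance.
Runoff: A is ranked above D on 11 ballots, D above A on 25.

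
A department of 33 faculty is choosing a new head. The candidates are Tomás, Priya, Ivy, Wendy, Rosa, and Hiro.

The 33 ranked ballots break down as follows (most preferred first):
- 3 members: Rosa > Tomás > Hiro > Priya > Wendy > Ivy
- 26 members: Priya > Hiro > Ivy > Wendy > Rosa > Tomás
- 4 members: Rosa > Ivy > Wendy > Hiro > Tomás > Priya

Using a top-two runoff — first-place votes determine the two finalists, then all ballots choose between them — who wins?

Priya

Round 1 first-place votes: Tomás 0, Priya 26, Ivy 0, Wendy 0, Rosa 7, Hiro 0. Priya and Rosa advance.
Runoff: Priya is ranked above Rosa on 26 ballots, Rosa above Priya on 7.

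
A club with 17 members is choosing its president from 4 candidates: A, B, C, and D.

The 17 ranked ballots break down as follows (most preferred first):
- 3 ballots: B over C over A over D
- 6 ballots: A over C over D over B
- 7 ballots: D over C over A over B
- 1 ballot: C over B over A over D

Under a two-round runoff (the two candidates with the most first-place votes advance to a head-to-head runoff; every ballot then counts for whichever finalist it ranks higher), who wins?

A

Round 1 first-place votes: A 6, B 3, C 1, D 7. D and A advance.
Runoff: D is ranked above A on 7 ballots, A above D on 10.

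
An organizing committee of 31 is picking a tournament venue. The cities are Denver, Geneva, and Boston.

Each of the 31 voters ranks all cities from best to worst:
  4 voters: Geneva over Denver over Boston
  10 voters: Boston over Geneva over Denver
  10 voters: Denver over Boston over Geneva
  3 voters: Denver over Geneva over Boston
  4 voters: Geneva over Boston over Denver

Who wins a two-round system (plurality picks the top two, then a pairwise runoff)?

Round 1 first-place votes: Denver 13, Geneva 8, Boston 10. Denver and Boston advance.
Runoff: Denver is ranked above Boston on 17 ballots, Boston above Denver on 14.

Denver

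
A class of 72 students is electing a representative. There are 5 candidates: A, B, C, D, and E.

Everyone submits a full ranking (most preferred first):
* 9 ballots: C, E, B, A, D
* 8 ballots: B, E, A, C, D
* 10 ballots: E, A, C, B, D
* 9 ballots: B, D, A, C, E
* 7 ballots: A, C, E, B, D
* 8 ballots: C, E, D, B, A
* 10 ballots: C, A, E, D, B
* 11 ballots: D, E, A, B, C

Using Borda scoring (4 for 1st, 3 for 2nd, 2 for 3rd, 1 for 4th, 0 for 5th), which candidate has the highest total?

E

A: 9×1 + 8×2 + 10×3 + 9×2 + 7×4 + 8×0 + 10×3 + 11×2 = 153
B: 9×2 + 8×4 + 10×1 + 9×4 + 7×1 + 8×1 + 10×0 + 11×1 = 122
C: 9×4 + 8×1 + 10×2 + 9×1 + 7×3 + 8×4 + 10×4 + 11×0 = 166
D: 9×0 + 8×0 + 10×0 + 9×3 + 7×0 + 8×2 + 10×1 + 11×4 = 97
E: 9×3 + 8×3 + 10×4 + 9×0 + 7×2 + 8×3 + 10×2 + 11×3 = 182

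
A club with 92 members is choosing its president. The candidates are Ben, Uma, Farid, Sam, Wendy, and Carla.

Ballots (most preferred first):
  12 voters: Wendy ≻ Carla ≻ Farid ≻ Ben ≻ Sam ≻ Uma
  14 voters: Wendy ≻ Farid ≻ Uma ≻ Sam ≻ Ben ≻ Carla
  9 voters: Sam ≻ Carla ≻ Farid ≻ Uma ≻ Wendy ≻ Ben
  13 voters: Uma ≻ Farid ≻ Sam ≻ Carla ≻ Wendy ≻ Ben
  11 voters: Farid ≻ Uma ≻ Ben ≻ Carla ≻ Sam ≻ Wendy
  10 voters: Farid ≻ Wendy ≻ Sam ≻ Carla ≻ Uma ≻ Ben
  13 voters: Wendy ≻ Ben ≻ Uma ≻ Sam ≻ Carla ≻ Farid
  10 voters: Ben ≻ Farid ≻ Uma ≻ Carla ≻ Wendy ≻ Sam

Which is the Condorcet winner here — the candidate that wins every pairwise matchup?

Farid vs Ben: 69–23
Farid vs Uma: 66–26
Farid vs Sam: 70–22
Farid vs Wendy: 53–39
Farid vs Carla: 58–34
Farid beats every other candidate.

Farid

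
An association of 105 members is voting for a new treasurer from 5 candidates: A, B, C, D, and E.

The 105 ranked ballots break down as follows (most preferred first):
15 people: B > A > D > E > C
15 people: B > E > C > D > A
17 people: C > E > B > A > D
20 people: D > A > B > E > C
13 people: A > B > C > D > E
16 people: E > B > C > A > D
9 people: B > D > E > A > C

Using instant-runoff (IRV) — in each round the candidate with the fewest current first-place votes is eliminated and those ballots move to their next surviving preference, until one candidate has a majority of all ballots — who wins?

B

Round 1: A 13, B 39, C 17, D 20, E 16. A eliminated.
Round 2: B 52, C 17, D 20, E 16. E eliminated.
Round 3: B 68, C 17, D 20. B has a majority (≥53).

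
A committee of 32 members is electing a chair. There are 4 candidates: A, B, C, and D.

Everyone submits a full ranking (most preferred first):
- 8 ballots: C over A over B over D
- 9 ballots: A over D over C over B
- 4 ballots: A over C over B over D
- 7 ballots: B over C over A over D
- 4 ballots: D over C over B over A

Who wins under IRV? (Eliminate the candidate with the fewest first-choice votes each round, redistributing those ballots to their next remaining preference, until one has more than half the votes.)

Round 1: A 13, B 7, C 8, D 4. D eliminated.
Round 2: A 13, B 7, C 12. B eliminated.
Round 3: A 13, C 19. C has a majority (≥17).

C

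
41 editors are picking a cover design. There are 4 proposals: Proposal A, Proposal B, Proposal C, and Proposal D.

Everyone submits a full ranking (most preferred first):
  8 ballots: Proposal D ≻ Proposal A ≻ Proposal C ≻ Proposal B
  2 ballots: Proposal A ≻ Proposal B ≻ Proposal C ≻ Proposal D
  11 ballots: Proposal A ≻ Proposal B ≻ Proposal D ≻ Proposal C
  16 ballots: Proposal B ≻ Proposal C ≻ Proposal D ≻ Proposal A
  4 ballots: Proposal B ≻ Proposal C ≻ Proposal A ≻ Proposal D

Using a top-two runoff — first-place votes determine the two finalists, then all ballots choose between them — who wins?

Round 1 first-place votes: Proposal A 13, Proposal B 20, Proposal C 0, Proposal D 8. Proposal B and Proposal A advance.
Runoff: Proposal B is ranked above Proposal A on 20 ballots, Proposal A above Proposal B on 21.

Proposal A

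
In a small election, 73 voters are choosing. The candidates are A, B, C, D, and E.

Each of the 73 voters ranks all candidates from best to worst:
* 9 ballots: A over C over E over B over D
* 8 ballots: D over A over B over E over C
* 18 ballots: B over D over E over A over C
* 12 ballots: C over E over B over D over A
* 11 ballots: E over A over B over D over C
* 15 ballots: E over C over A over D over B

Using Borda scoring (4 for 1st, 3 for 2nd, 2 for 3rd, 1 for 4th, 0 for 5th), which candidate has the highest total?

A: 9×4 + 8×3 + 18×1 + 12×0 + 11×3 + 15×2 = 141
B: 9×1 + 8×2 + 18×4 + 12×2 + 11×2 + 15×0 = 143
C: 9×3 + 8×0 + 18×0 + 12×4 + 11×0 + 15×3 = 120
D: 9×0 + 8×4 + 18×3 + 12×1 + 11×1 + 15×1 = 124
E: 9×2 + 8×1 + 18×2 + 12×3 + 11×4 + 15×4 = 202

E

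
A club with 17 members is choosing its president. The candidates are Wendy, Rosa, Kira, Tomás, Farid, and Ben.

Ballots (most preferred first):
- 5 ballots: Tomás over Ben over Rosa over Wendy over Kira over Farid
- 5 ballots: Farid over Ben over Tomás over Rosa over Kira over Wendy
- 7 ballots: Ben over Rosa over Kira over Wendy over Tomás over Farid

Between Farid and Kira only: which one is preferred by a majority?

Kira

Farid is ranked above Kira on 5 ballots; Kira above Farid on 12.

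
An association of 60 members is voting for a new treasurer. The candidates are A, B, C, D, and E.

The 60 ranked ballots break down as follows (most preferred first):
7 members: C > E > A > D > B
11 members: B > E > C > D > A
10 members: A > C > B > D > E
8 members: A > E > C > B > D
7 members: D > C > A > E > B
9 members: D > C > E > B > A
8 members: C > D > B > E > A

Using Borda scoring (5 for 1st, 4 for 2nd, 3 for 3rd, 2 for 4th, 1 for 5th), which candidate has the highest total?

C

A: 7×3 + 11×1 + 10×5 + 8×5 + 7×3 + 9×1 + 8×1 = 160
B: 7×1 + 11×5 + 10×3 + 8×2 + 7×1 + 9×2 + 8×3 = 157
C: 7×5 + 11×3 + 10×4 + 8×3 + 7×4 + 9×4 + 8×5 = 236
D: 7×2 + 11×2 + 10×2 + 8×1 + 7×5 + 9×5 + 8×4 = 176
E: 7×4 + 11×4 + 10×1 + 8×4 + 7×2 + 9×3 + 8×2 = 171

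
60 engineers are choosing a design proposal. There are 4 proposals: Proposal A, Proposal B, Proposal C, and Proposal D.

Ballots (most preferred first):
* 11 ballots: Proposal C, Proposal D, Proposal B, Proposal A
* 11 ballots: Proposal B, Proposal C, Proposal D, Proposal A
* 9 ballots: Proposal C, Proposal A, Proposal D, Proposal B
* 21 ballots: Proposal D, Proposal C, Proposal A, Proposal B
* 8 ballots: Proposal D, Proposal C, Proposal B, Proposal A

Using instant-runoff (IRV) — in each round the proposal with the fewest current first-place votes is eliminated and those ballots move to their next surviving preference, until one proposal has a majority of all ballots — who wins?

Round 1: Proposal A 0, Proposal B 11, Proposal C 20, Proposal D 29. Proposal A eliminated.
Round 2: Proposal B 11, Proposal C 20, Proposal D 29. Proposal B eliminated.
Round 3: Proposal C 31, Proposal D 29. Proposal C has a majority (≥31).

Proposal C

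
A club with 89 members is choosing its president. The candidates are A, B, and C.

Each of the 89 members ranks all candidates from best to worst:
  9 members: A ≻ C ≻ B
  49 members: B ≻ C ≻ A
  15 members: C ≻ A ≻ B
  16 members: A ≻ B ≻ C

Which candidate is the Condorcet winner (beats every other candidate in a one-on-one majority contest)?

B vs A: 49–40
B vs C: 65–24
B beats every other candidate.

B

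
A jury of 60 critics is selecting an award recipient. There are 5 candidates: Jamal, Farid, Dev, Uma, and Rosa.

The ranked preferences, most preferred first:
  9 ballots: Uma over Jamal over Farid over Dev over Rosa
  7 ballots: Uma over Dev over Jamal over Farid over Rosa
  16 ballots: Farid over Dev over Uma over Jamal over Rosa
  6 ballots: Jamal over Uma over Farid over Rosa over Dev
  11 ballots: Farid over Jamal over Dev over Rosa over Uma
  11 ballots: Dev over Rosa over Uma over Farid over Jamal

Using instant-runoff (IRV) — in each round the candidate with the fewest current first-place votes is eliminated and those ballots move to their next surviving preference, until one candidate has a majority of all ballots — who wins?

Uma

Round 1: Jamal 6, Farid 27, Dev 11, Uma 16, Rosa 0. Rosa eliminated.
Round 2: Jamal 6, Farid 27, Dev 11, Uma 16. Jamal eliminated.
Round 3: Farid 27, Dev 11, Uma 22. Dev eliminated.
Round 4: Farid 27, Uma 33. Uma has a majority (≥31).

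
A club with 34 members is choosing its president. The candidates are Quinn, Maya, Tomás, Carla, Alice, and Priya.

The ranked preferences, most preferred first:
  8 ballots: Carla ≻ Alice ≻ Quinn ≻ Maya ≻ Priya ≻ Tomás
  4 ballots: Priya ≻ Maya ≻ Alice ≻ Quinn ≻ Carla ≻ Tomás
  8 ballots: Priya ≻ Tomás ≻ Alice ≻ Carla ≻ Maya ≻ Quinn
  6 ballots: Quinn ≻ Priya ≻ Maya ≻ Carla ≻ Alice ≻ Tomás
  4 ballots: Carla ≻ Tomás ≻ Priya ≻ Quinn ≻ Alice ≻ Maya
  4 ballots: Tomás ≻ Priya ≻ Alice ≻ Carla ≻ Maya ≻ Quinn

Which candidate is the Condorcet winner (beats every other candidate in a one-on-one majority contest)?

Priya

Priya vs Quinn: 20–14
Priya vs Maya: 26–8
Priya vs Tomás: 26–8
Priya vs Carla: 22–12
Priya vs Alice: 26–8
Priya beats every other candidate.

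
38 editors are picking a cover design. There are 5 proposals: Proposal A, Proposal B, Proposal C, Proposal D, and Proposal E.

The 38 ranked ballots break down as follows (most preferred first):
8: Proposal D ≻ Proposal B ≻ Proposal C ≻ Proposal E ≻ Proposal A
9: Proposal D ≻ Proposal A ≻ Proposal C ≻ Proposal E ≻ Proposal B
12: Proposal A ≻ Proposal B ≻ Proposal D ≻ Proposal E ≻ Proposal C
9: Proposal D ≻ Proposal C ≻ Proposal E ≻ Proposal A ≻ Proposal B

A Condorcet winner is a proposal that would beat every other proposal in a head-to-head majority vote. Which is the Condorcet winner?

Proposal D vs Proposal A: 26–12
Proposal D vs Proposal B: 26–12
Proposal D vs Proposal C: 38–0
Proposal D vs Proposal E: 38–0
Proposal D beats every other proposal.

Proposal D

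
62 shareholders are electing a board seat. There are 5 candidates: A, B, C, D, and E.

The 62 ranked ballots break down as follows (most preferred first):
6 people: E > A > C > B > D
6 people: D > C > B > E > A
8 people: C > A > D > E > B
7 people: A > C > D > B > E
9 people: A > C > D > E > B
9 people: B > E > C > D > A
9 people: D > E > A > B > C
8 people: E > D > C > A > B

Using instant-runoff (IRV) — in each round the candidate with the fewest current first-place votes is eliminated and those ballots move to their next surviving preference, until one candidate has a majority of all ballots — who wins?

E

Round 1: A 16, B 9, C 8, D 15, E 14. C eliminated.
Round 2: A 24, B 9, D 15, E 14. B eliminated.
Round 3: A 24, D 15, E 23. D eliminated.
Round 4: A 24, E 38. E has a majority (≥32).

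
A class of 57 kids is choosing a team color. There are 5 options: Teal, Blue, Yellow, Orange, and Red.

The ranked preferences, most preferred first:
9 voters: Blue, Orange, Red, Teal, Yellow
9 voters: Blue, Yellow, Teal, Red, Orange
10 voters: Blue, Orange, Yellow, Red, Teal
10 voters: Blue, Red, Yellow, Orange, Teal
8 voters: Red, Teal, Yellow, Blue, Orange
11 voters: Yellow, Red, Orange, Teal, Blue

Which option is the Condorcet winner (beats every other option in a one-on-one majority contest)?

Blue

Blue vs Teal: 38–19
Blue vs Yellow: 38–19
Blue vs Orange: 46–11
Blue vs Red: 38–19
Blue beats every other option.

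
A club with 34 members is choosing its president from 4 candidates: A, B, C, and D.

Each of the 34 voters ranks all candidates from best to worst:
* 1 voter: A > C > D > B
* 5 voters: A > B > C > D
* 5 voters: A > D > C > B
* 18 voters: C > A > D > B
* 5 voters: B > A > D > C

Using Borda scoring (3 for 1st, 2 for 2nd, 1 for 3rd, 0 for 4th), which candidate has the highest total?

A: 1×3 + 5×3 + 5×3 + 18×2 + 5×2 = 79
B: 1×0 + 5×2 + 5×0 + 18×0 + 5×3 = 25
C: 1×2 + 5×1 + 5×1 + 18×3 + 5×0 = 66
D: 1×1 + 5×0 + 5×2 + 18×1 + 5×1 = 34

A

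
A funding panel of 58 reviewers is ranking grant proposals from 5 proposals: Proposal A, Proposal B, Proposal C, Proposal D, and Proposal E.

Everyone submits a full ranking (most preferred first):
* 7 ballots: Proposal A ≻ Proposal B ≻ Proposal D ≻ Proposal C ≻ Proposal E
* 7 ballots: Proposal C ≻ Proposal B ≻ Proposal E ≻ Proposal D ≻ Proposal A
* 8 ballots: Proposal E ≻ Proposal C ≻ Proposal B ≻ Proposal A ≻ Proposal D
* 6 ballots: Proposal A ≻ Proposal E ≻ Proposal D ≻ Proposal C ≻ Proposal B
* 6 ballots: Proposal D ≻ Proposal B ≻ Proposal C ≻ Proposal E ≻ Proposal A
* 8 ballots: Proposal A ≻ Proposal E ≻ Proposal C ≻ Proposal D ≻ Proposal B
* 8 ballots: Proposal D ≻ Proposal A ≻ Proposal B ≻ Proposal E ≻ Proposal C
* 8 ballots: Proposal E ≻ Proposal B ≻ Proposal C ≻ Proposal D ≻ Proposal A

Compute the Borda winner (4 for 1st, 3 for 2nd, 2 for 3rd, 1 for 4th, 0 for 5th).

Proposal E

Proposal A: 7×4 + 7×0 + 8×1 + 6×4 + 6×0 + 8×4 + 8×3 + 8×0 = 116
Proposal B: 7×3 + 7×3 + 8×2 + 6×0 + 6×3 + 8×0 + 8×2 + 8×3 = 116
Proposal C: 7×1 + 7×4 + 8×3 + 6×1 + 6×2 + 8×2 + 8×0 + 8×2 = 109
Proposal D: 7×2 + 7×1 + 8×0 + 6×2 + 6×4 + 8×1 + 8×4 + 8×1 = 105
Proposal E: 7×0 + 7×2 + 8×4 + 6×3 + 6×1 + 8×3 + 8×1 + 8×4 = 134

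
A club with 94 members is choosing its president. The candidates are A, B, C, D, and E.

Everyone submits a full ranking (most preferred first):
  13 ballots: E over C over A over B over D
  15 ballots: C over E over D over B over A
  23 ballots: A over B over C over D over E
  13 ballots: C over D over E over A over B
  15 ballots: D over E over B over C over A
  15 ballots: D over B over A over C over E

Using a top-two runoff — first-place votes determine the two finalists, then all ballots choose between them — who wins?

Round 1 first-place votes: A 23, B 0, C 28, D 30, E 13. D and C advance.
Runoff: D is ranked above C on 30 ballots, C above D on 64.

C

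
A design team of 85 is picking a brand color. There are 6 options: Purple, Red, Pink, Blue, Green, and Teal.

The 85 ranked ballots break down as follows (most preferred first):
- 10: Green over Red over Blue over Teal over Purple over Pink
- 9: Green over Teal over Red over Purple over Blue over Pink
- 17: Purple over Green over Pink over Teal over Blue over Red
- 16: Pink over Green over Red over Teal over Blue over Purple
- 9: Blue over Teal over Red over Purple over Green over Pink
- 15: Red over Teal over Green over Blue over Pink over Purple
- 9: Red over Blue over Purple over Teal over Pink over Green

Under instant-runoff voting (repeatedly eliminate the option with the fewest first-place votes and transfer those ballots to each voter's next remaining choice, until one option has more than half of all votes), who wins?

Green

Round 1: Purple 17, Red 24, Pink 16, Blue 9, Green 19, Teal 0. Teal eliminated.
Round 2: Purple 17, Red 24, Pink 16, Blue 9, Green 19. Blue eliminated.
Round 3: Purple 17, Red 33, Pink 16, Green 19. Pink eliminated.
Round 4: Purple 17, Red 33, Green 35. Purple eliminated.
Round 5: Red 33, Green 52. Green has a majority (≥43).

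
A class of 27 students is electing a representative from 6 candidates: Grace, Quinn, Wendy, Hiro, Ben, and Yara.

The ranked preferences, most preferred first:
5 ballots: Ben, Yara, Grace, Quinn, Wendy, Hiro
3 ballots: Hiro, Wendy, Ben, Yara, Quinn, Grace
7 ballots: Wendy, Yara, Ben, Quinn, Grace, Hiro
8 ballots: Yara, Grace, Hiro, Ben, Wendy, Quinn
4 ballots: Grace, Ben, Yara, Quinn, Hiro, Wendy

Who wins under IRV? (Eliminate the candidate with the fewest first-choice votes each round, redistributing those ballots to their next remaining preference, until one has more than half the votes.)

Round 1: Grace 4, Quinn 0, Wendy 7, Hiro 3, Ben 5, Yara 8. Quinn eliminated.
Round 2: Grace 4, Wendy 7, Hiro 3, Ben 5, Yara 8. Hiro eliminated.
Round 3: Grace 4, Wendy 10, Ben 5, Yara 8. Grace eliminated.
Round 4: Wendy 10, Ben 9, Yara 8. Yara eliminated.
Round 5: Wendy 10, Ben 17. Ben has a majority (≥14).

Ben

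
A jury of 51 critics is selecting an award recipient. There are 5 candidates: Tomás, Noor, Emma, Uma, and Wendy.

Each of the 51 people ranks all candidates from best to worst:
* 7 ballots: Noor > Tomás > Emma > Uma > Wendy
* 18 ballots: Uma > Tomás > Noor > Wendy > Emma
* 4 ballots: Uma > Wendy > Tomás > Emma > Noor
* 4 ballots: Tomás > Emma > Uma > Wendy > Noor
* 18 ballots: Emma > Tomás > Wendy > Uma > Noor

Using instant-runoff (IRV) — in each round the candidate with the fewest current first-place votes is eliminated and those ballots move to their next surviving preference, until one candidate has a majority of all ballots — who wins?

Round 1: Tomás 4, Noor 7, Emma 18, Uma 22, Wendy 0. Wendy eliminated.
Round 2: Tomás 4, Noor 7, Emma 18, Uma 22. Tomás eliminated.
Round 3: Noor 7, Emma 22, Uma 22. Noor eliminated.
Round 4: Emma 29, Uma 22. Emma has a majority (≥26).

Emma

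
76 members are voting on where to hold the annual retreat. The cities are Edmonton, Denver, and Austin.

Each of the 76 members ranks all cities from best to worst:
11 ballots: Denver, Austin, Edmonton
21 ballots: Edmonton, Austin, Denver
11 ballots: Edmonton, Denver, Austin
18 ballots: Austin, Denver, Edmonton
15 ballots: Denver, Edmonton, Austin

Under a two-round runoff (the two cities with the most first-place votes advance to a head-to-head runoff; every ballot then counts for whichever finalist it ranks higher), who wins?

Denver

Round 1 first-place votes: Edmonton 32, Denver 26, Austin 18. Edmonton and Denver advance.
Runoff: Edmonton is ranked above Denver on 32 ballots, Denver above Edmonton on 44.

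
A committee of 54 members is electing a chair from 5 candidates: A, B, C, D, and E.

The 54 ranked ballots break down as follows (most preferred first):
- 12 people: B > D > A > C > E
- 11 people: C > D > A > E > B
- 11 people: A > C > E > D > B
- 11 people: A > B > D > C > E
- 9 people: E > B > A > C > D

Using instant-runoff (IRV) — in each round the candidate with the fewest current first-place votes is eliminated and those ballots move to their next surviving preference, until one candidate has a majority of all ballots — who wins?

A

Round 1: A 22, B 12, C 11, D 0, E 9. D eliminated.
Round 2: A 22, B 12, C 11, E 9. E eliminated.
Round 3: A 22, B 21, C 11. C eliminated.
Round 4: A 33, B 21. A has a majority (≥28).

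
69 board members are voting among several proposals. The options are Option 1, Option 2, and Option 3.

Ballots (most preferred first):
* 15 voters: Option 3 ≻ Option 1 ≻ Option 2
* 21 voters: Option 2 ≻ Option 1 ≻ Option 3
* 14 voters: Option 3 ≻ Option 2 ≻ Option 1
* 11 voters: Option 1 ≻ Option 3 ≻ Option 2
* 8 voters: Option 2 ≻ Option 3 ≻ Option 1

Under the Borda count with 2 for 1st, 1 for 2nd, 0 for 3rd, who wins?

Option 1: 15×1 + 21×1 + 14×0 + 11×2 + 8×0 = 58
Option 2: 15×0 + 21×2 + 14×1 + 11×0 + 8×2 = 72
Option 3: 15×2 + 21×0 + 14×2 + 11×1 + 8×1 = 77

Option 3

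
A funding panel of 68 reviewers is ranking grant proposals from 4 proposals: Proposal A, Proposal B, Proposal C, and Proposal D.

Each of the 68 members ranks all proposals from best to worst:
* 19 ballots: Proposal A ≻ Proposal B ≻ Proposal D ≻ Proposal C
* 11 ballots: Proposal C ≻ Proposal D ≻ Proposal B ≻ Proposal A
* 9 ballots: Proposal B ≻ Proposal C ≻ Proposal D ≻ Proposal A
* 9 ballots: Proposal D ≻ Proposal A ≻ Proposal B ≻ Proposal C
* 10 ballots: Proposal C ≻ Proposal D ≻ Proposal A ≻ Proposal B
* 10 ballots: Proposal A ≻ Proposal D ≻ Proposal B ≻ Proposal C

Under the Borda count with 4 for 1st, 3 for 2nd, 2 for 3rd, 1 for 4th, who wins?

Proposal D

Proposal A: 19×4 + 11×1 + 9×1 + 9×3 + 10×2 + 10×4 = 183
Proposal B: 19×3 + 11×2 + 9×4 + 9×2 + 10×1 + 10×2 = 163
Proposal C: 19×1 + 11×4 + 9×3 + 9×1 + 10×4 + 10×1 = 149
Proposal D: 19×2 + 11×3 + 9×2 + 9×4 + 10×3 + 10×3 = 185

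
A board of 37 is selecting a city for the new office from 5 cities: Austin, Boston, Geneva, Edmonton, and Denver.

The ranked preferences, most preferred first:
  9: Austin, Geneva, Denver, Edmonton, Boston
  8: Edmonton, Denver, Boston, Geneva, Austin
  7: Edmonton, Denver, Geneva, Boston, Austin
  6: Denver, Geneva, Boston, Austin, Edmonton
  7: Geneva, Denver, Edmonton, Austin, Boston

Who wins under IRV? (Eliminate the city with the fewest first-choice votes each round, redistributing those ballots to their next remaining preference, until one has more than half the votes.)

Geneva

Round 1: Austin 9, Boston 0, Geneva 7, Edmonton 15, Denver 6. Boston eliminated.
Round 2: Austin 9, Geneva 7, Edmonton 15, Denver 6. Denver eliminated.
Round 3: Austin 9, Geneva 13, Edmonton 15. Austin eliminated.
Round 4: Geneva 22, Edmonton 15. Geneva has a majority (≥19).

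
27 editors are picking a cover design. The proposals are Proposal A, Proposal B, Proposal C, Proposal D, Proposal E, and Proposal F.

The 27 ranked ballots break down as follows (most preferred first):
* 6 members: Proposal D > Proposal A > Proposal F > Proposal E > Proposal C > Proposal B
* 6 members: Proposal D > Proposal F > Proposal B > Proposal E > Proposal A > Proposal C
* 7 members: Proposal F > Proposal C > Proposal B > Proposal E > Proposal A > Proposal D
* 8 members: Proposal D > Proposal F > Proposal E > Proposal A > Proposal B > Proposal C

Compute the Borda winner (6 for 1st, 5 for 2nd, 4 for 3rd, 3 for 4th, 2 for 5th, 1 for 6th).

Proposal A: 6×5 + 6×2 + 7×2 + 8×3 = 80
Proposal B: 6×1 + 6×4 + 7×4 + 8×2 = 74
Proposal C: 6×2 + 6×1 + 7×5 + 8×1 = 61
Proposal D: 6×6 + 6×6 + 7×1 + 8×6 = 127
Proposal E: 6×3 + 6×3 + 7×3 + 8×4 = 89
Proposal F: 6×4 + 6×5 + 7×6 + 8×5 = 136

Proposal F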